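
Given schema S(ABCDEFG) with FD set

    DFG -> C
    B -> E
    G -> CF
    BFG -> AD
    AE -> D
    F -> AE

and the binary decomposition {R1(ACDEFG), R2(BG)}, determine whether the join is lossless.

Common attributes: R1 ∩ R2 = {G}.
Closure of {G}: G → CF applies, adding CF; F → AE applies, adding AE; AE → D applies, adding D. So (G)⁺ = {ACDEFG}.
This closure contains every attribute of R1, so R1 ∩ R2 → R1. The join is lossless.

Yes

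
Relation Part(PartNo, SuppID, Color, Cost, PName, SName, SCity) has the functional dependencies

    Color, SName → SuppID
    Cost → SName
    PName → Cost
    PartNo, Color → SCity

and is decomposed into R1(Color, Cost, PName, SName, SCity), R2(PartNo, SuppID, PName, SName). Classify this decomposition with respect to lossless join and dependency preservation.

lossy and not dependency-preserving

Lossless test: (PName, SName)⁺ = {Cost, PName, SName}, which is a superkey of neither fragment — lossy.
Dependency preservation: the restricted closure of {Color, SName} across the fragments never reaches {SuppID}, so Color, SName → SuppID cannot be enforced without a join — not preserved.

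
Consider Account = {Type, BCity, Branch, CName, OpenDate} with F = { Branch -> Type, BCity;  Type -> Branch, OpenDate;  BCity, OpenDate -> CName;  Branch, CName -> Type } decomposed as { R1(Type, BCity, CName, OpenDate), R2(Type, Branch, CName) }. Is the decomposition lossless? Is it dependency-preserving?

Lossless test: (Type, CName)⁺ = {Type, BCity, Branch, CName, OpenDate}, which contains all of one fragment — lossless.
Dependency preservation: Branch → Type, BCity; Type → Branch, OpenDate are not contained in any single fragment, but the restricted closure of each left-hand side across the fragments still reaches the right-hand side; the remaining FDs each lie inside some fragment. All dependencies are preserved.

lossless and dependency-preserving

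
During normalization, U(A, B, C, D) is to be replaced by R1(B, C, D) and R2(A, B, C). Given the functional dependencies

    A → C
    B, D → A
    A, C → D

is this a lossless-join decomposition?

Common attributes: R1 ∩ R2 = {B, C}.
No dependency enlarges {B, C}, so (B, C)⁺ = {B, C}.
The closure contains neither all of R1 = {B, C, D} nor all of R2 = {A, B, C}, so the common attributes are not a superkey of either fragment. The join is lossy.

No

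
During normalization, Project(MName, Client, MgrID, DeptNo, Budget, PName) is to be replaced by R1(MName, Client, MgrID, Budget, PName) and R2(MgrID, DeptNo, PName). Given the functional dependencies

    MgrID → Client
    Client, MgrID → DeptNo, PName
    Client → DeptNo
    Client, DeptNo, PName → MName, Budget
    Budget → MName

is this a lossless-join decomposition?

Common attributes: R1 ∩ R2 = {MgrID, PName}.
Closure of {MgrID, PName}: MgrID → Client applies, adding Client; Client, MgrID → DeptNo, PName applies, adding DeptNo; Client, DeptNo, PName → MName, Budget applies, adding MName, Budget. So (MgrID, PName)⁺ = {MName, Client, MgrID, DeptNo, Budget, PName}.
This closure contains every attribute of R1, so R1 ∩ R2 → R1. The join is lossless.

Yes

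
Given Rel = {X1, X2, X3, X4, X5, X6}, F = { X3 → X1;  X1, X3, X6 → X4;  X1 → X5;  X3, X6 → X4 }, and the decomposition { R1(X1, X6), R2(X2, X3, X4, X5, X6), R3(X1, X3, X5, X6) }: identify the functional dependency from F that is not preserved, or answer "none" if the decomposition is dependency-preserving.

none

X3 → X1 lies within R3.
X1, X3, X6 → X4: restricted closure across fragments reaches X4.
X1 → X5 lies within R3.
X3, X6 → X4 lies within R2.
Every dependency is enforceable on the fragments, so the decomposition is dependency-preserving.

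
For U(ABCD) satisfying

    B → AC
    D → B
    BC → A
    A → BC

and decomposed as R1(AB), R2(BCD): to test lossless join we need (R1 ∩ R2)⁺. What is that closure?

ABC

R1 ∩ R2 = {B}.
B → AC applies, adding AC
Closure: {ABC}.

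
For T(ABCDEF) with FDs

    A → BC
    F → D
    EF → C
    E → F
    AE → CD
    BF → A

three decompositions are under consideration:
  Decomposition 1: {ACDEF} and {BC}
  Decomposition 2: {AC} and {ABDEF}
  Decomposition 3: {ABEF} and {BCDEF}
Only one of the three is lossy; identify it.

Decomposition 1

Decomposition 1: common = {C}, closure = {C} → lossy.
Decomposition 2: common = {A}, closure = {ABC} → lossless.
Decomposition 3: common = {BEF}, closure = {ABCDEF} → lossless.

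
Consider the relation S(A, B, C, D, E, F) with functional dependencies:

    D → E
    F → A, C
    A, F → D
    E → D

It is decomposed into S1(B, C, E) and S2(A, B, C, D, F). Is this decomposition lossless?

Common attributes: S1 ∩ S2 = {B, C}.
No dependency enlarges {B, C}, so (B, C)⁺ = {B, C}.
The closure contains neither all of S1 = {B, C, E} nor all of S2 = {A, B, C, D, F}, so the common attributes are not a superkey of either fragment. The join is lossy.

No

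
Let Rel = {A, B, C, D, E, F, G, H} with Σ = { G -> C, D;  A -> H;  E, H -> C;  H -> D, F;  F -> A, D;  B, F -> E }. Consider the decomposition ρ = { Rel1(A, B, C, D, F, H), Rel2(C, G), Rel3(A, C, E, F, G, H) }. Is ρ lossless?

No

Chase test. Columns are A, B, C, D, E, F, G, H; row i has aⱼ where attribute j ∈ Reli, else bᵢⱼ.
Initial tableau (one row per fragment):
  row 1: a1 a2 a3 a4 b15 a6 b17 a8
  row 2: b21 b22 a3 b24 b25 b26 a7 b28
  row 3: a1 b32 a3 b34 a5 a6 a7 a8
Rows 2 and 3 agree on G; apply G→C, D and equate their C, D entries.
Rows 1 and 3 agree on H; apply H→D, F and equate their D, F entries.
No row becomes fully distinguished — the join is lossy.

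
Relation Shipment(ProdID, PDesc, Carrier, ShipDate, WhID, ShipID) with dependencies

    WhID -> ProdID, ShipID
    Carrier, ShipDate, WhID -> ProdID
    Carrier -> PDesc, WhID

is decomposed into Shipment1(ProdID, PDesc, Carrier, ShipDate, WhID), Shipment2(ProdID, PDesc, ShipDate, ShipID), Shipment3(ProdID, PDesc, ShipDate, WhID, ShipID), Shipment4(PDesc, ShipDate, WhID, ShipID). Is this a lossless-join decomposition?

Yes

Chase test. Columns are ProdID, PDesc, Carrier, ShipDate, WhID, ShipID; row i has aⱼ where attribute j ∈ Shipmenti, else bᵢⱼ.
Initial tableau (one row per fragment):
  row 1: a1 a2 a3 a4 a5 b16
  row 2: a1 a2 b23 a4 b25 a6
  row 3: a1 a2 b33 a4 a5 a6
  row 4: b41 a2 b43 a4 a5 a6
Rows 1 and 3 agree on WhID; apply WhID→ProdID, ShipID and equate their ProdID, ShipID entries.
Rows 1 and 4 agree on WhID; apply WhID→ProdID, ShipID and equate their ProdID, ShipID entries.
Row 1 is now all distinguished symbols — the join is lossless.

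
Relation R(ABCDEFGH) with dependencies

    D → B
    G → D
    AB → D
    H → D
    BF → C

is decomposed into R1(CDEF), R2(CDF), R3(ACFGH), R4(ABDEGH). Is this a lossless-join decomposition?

No

Chase test. Columns are ABCDEFGH; row i has aⱼ where attribute j ∈ Ri, else bᵢⱼ.
Initial tableau (one row per fragment):
  row 1: b11 b12 a3 a4 a5 a6 b17 b18
  row 2: b21 b22 a3 a4 b25 a6 b27 b28
  row 3: a1 b32 a3 b34 b35 a6 a7 a8
  row 4: a1 a2 b43 a4 a5 b46 a7 a8
Rows 1 and 2 agree on D; apply D→B and equate their B entries.
Rows 1 and 4 agree on D; apply D→B and equate their B entries.
Rows 3 and 4 agree on G; apply G→D and equate their D entries.
Rows 1 and 3 agree on D; apply D→B and equate their B entries.
No row becomes fully distinguished — the join is lossy.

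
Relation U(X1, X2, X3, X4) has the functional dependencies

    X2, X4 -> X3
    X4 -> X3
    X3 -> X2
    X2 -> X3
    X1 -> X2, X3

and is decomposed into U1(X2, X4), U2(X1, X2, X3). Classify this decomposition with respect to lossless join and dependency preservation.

lossy but dependency-preserving

Lossless test: (X2)⁺ = {X2, X3}, which is a superkey of neither fragment — lossy.
Dependency preservation: X2, X4 → X3; X4 → X3 are not contained in any single fragment, but the restricted closure of each left-hand side across the fragments still reaches the right-hand side; the remaining FDs each lie inside some fragment. All dependencies are preserved.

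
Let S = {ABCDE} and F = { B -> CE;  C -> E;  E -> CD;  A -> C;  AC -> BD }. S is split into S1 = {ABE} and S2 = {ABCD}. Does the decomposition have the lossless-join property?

Common attributes: S1 ∩ S2 = {AB}.
Closure of {AB}: B → CE applies, adding CE; E → CD applies, adding D. So (AB)⁺ = {ABCDE}.
This closure contains every attribute of S1, so S1 ∩ S2 → S1. The join is lossless.

Yes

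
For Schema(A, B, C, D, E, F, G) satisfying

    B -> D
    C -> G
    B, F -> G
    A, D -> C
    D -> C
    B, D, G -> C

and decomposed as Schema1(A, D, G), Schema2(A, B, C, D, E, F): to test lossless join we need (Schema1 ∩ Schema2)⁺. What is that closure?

Schema1 ∩ Schema2 = {A, D}.
A, D → C applies, adding C
C → G applies, adding G
Closure: {A, C, D, G}.

A, C, D, G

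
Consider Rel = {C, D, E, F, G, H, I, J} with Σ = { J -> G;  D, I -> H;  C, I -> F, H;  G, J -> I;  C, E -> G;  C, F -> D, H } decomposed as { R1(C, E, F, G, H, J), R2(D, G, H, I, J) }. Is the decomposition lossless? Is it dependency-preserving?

Lossless test: (G, H, J)⁺ = {G, H, I, J}, which is a superkey of neither fragment — lossy.
Dependency preservation: the restricted closure of {C, I} across the fragments never reaches {F, H}, so C, I → F, H cannot be enforced without a join — not preserved.

lossy and not dependency-preserving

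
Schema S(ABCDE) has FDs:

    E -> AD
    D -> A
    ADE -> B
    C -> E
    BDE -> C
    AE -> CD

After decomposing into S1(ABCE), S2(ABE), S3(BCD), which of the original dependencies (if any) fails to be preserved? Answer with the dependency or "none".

Check D → A: no single fragment contains all of {AD}, and the restricted closure of {D} across the fragments never reaches {A}.
E → AD is preserved.
ADE → B is preserved.
C → E is preserved.
BDE → C is preserved.
AE → CD is preserved.

D -> A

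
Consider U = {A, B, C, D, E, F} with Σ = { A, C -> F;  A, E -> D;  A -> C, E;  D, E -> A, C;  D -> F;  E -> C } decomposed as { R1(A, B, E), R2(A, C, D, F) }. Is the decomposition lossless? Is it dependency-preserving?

Lossless test: (A)⁺ = {A, C, D, E, F}, which contains all of one fragment — lossless.
Dependency preservation: the restricted closure of {D, E} across the fragments never reaches {A, C}, so D, E → A, C cannot be enforced without a join — not preserved.

lossless but not dependency-preserving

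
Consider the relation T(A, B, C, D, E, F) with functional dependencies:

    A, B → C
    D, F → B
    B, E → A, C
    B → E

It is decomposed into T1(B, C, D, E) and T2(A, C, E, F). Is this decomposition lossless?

Common attributes: T1 ∩ T2 = {C, E}.
No dependency enlarges {C, E}, so (C, E)⁺ = {C, E}.
The closure contains neither all of T1 = {B, C, D, E} nor all of T2 = {A, C, E, F}, so the common attributes are not a superkey of either fragment. The join is lossy.

No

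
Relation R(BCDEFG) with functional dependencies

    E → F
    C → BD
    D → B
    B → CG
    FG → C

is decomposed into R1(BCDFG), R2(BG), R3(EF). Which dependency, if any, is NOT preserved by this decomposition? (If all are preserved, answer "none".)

E → F lies within R3.
C → BD lies within R1.
D → B lies within R1.
B → CG lies within R1.
FG → C lies within R1.
Every dependency is enforceable on the fragments, so the decomposition is dependency-preserving.

none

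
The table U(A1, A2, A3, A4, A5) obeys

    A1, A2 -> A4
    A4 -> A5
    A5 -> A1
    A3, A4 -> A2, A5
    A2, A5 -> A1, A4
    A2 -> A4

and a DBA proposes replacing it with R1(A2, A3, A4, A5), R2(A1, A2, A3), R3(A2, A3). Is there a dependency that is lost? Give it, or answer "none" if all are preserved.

A5 -> A1

Check A5 → A1: no single fragment contains all of {A1, A5}, and the restricted closure of {A5} across the fragments never reaches {A1}.
A1, A2 → A4 is preserved.
A4 → A5 is preserved.
A3, A4 → A2, A5 is preserved.
A2, A5 → A1, A4 is preserved.
A2 → A4 is preserved.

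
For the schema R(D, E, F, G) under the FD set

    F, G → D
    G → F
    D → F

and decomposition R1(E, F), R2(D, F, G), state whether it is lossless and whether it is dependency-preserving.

Lossless test: (F)⁺ = {F}, which is a superkey of neither fragment — lossy.
Dependency preservation: every FD's attributes lie within a single fragment, so each can be enforced locally — preserved.

lossy but dependency-preserving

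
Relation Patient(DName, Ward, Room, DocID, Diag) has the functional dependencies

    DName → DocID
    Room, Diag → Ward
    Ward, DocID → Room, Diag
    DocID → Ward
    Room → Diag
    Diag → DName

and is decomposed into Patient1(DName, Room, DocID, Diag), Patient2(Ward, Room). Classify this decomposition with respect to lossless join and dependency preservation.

lossless and dependency-preserving

Lossless test: (Room)⁺ = {DName, Ward, Room, DocID, Diag}, which contains all of one fragment — lossless.
Dependency preservation: Room, Diag → Ward; Ward, DocID → Room, Diag; DocID → Ward are not contained in any single fragment, but the restricted closure of each left-hand side across the fragments still reaches the right-hand side; the remaining FDs each lie inside some fragment. All dependencies are preserved.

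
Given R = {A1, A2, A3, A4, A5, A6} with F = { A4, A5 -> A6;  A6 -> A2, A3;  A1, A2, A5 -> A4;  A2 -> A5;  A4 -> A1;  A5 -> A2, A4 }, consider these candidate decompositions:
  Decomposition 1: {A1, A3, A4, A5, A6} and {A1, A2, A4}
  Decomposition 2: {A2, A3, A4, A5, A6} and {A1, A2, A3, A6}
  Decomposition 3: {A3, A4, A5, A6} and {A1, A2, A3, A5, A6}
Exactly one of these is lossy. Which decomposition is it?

Decomposition 1: common = {A1, A4}, closure = {A1, A4} → lossy.
Decomposition 2: common = {A2, A3, A6}, closure = {A1, A2, A3, A4, A5, A6} → lossless.
Decomposition 3: common = {A3, A5, A6}, closure = {A1, A2, A3, A4, A5, A6} → lossless.

Decomposition 1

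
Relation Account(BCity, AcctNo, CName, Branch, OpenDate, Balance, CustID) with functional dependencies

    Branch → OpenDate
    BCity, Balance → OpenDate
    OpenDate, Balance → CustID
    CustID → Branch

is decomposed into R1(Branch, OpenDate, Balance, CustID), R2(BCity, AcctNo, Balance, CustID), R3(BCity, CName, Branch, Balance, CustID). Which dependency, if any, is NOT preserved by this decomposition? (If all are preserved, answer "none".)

none

Branch → OpenDate lies within R1.
BCity, Balance → OpenDate: restricted closure across fragments reaches OpenDate.
OpenDate, Balance → CustID lies within R1.
CustID → Branch lies within R1.
Every dependency is enforceable on the fragments, so the decomposition is dependency-preserving.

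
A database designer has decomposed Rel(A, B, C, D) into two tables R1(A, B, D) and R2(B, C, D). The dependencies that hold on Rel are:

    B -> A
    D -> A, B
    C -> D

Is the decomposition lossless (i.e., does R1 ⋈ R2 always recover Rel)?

Yes

Common attributes: R1 ∩ R2 = {B, D}.
Closure of {B, D}: B → A applies, adding A. So (B, D)⁺ = {A, B, D}.
This closure contains every attribute of R1, so R1 ∩ R2 → R1. The join is lossless.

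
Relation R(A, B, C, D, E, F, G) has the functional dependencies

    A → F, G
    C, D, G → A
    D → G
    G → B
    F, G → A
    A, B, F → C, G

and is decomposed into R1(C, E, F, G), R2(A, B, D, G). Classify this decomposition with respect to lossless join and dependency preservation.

lossy and not dependency-preserving

Lossless test: (G)⁺ = {B, G}, which is a superkey of neither fragment — lossy.
Dependency preservation: the restricted closure of {A} across the fragments never reaches {F, G}, so A → F, G cannot be enforced without a join — not preserved.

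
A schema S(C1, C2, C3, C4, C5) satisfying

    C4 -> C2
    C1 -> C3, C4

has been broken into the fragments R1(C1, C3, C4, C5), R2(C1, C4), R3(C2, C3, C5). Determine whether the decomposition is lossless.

Chase test. Columns are C1, C2, C3, C4, C5; row i has aⱼ where attribute j ∈ Ri, else bᵢⱼ.
Initial tableau (one row per fragment):
  row 1: a1 b12 a3 a4 a5
  row 2: a1 b22 b23 a4 b25
  row 3: b31 a2 a3 b34 a5
Rows 1 and 2 agree on C4; apply C4→C2 and equate their C2 entries.
Rows 1 and 2 agree on C1; apply C1→C3, C4 and equate their C3, C4 entries.
No row becomes fully distinguished — the join is lossy.

No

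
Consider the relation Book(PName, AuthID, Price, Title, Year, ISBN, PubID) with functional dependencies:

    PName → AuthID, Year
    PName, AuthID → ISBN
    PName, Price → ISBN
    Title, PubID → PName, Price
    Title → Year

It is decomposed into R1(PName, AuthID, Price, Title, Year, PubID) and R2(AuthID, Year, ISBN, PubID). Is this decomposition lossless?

No

Common attributes: R1 ∩ R2 = {AuthID, Year, PubID}.
No dependency enlarges {AuthID, Year, PubID}, so (AuthID, Year, PubID)⁺ = {AuthID, Year, PubID}.
The closure contains neither all of R1 = {PName, AuthID, Price, Title, Year, PubID} nor all of R2 = {AuthID, Year, ISBN, PubID}, so the common attributes are not a superkey of either fragment. The join is lossy.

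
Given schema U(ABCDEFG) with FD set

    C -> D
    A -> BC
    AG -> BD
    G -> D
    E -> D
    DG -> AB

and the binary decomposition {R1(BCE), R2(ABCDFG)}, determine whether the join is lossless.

Common attributes: R1 ∩ R2 = {BC}.
Closure of {BC}: C → D applies, adding D. So (BC)⁺ = {BCD}.
The closure contains neither all of R1 = {BCE} nor all of R2 = {ABCDFG}, so the common attributes are not a superkey of either fragment. The join is lossy.

No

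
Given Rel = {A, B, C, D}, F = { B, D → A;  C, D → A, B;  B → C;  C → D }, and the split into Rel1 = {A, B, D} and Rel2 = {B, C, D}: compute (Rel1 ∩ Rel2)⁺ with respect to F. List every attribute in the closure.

Rel1 ∩ Rel2 = {B, D}.
B, D → A applies, adding A
B → C applies, adding C
Closure: {A, B, C, D}.

A, B, C, D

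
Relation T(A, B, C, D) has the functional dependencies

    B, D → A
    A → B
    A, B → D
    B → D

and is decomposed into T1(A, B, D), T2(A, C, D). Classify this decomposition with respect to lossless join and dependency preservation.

lossless and dependency-preserving

Lossless test: (A, D)⁺ = {A, B, D}, which contains all of one fragment — lossless.
Dependency preservation: every FD's attributes lie within a single fragment, so each can be enforced locally — preserved.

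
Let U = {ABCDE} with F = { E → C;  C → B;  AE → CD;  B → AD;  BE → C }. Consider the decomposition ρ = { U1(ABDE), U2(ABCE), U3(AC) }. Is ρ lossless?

Chase test. Columns are ABCDE; row i has aⱼ where attribute j ∈ Ui, else bᵢⱼ.
Initial tableau (one row per fragment):
  row 1: a1 a2 b13 a4 a5
  row 2: a1 a2 a3 b24 a5
  row 3: a1 b32 a3 b34 b35
Rows 1 and 2 agree on E; apply E→C and equate their C entries.
Rows 1 and 3 agree on C; apply C→B and equate their B entries.
Rows 1 and 2 agree on AE; apply AE→CD and equate their CD entries.
Rows 1 and 3 agree on B; apply B→AD and equate their AD entries.
Row 1 is now all distinguished symbols — the join is lossless.

Yes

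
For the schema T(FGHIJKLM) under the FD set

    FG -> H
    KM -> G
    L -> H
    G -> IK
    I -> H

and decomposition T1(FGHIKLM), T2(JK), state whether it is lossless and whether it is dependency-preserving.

lossy but dependency-preserving

Lossless test: (K)⁺ = {K}, which is a superkey of neither fragment — lossy.
Dependency preservation: every FD's attributes lie within a single fragment, so each can be enforced locally — preserved.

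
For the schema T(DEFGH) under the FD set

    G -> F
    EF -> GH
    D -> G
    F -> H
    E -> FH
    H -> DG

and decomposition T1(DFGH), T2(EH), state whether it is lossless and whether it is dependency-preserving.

Lossless test: (H)⁺ = {DFGH}, which contains all of one fragment — lossless.
Dependency preservation: EF → GH; E → FH are not contained in any single fragment, but the restricted closure of each left-hand side across the fragments still reaches the right-hand side; the remaining FDs each lie inside some fragment. All dependencies are preserved.

lossless and dependency-preserving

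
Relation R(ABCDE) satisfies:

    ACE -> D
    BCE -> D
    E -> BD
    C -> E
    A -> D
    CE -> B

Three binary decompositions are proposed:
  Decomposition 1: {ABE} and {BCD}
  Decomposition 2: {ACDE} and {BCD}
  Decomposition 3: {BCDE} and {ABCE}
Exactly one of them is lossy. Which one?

Decomposition 1

Decomposition 1: common = {B}, closure = {B} → lossy.
Decomposition 2: common = {CD}, closure = {BCDE} → lossless.
Decomposition 3: common = {BCE}, closure = {BCDE} → lossless.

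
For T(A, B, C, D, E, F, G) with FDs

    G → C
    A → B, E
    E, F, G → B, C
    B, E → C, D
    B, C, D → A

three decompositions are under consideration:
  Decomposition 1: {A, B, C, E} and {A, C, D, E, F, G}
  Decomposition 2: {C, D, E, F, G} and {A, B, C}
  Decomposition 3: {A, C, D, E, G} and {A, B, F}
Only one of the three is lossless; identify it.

Decomposition 1: common = {A, C, E}, closure = {A, B, C, D, E} → lossless.
Decomposition 2: common = {C}, closure = {C} → lossy.
Decomposition 3: common = {A}, closure = {A, B, C, D, E} → lossy.

Decomposition 1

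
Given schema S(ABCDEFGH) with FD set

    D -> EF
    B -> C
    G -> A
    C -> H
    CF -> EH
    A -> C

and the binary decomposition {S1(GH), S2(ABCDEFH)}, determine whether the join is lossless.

No

Common attributes: S1 ∩ S2 = {H}.
No dependency enlarges {H}, so (H)⁺ = {H}.
The closure contains neither all of S1 = {GH} nor all of S2 = {ABCDEFH}, so the common attributes are not a superkey of either fragment. The join is lossy.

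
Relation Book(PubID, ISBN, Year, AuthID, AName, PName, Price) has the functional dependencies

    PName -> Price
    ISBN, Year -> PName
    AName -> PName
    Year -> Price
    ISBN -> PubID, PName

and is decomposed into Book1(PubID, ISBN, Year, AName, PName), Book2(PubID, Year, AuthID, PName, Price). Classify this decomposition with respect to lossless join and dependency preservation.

Lossless test: (PubID, Year, PName)⁺ = {PubID, Year, PName, Price}, which is a superkey of neither fragment — lossy.
Dependency preservation: every FD's attributes lie within a single fragment, so each can be enforced locally — preserved.

lossy but dependency-preserving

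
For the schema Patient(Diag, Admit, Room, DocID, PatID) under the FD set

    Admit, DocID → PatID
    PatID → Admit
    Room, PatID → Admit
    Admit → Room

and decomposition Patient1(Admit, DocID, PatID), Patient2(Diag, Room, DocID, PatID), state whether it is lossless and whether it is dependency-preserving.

lossless but not dependency-preserving

Lossless test: (DocID, PatID)⁺ = {Admit, Room, DocID, PatID}, which contains all of one fragment — lossless.
Dependency preservation: the restricted closure of {Admit} across the fragments never reaches {Room}, so Admit → Room cannot be enforced without a join — not preserved.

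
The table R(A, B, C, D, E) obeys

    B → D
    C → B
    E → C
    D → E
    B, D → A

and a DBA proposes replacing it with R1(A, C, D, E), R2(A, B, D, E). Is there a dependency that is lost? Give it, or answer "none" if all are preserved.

none

B → D lies within R2.
C → B: restricted closure across fragments reaches B.
E → C lies within R1.
D → E lies within R1.
B, D → A lies within R2.
Every dependency is enforceable on the fragments, so the decomposition is dependency-preserving.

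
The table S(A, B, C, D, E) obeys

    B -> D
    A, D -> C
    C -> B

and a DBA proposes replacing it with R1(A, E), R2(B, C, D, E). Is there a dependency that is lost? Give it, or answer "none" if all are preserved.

Check A, D → C: no single fragment contains all of {A, C, D}, and the restricted closure of {A, D} across the fragments never reaches {C}.
B → D is preserved.
C → B is preserved.

A, D -> C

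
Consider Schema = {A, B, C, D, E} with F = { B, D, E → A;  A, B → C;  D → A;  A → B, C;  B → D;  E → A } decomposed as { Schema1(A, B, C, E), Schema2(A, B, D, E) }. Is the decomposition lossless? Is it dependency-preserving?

lossless and dependency-preserving

Lossless test: (A, B, E)⁺ = {A, B, C, D, E}, which contains all of one fragment — lossless.
Dependency preservation: every FD's attributes lie within a single fragment, so each can be enforced locally — preserved.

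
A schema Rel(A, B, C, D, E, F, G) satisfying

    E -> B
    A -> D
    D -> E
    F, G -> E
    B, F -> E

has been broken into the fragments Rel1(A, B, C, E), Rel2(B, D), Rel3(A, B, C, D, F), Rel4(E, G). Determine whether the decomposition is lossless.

Chase test. Columns are A, B, C, D, E, F, G; row i has aⱼ where attribute j ∈ Reli, else bᵢⱼ.
Initial tableau (one row per fragment):
  row 1: a1 a2 a3 b14 a5 b16 b17
  row 2: b21 a2 b23 a4 b25 b26 b27
  row 3: a1 a2 a3 a4 b35 a6 b37
  row 4: b41 b42 b43 b44 a5 b46 a7
Rows 1 and 4 agree on E; apply E→B and equate their B entries.
Rows 1 and 3 agree on A; apply A→D and equate their D entries.
Rows 1 and 2 agree on D; apply D→E and equate their E entries.
Rows 1 and 3 agree on D; apply D→E and equate their E entries.
No row becomes fully distinguished — the join is lossy.

No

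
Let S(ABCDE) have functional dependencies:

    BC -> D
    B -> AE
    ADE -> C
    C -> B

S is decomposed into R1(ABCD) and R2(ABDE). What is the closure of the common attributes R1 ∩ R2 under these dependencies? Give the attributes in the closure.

ABCDE

R1 ∩ R2 = {ABD}.
B → AE applies, adding E
ADE → C applies, adding C
Closure: {ABCDE}.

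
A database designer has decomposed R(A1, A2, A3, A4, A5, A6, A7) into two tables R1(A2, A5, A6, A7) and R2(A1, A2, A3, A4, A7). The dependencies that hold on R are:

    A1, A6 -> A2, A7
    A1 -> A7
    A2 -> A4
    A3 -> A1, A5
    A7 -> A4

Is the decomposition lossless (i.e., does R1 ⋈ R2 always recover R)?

No

Common attributes: R1 ∩ R2 = {A2, A7}.
Closure of {A2, A7}: A2 → A4 applies, adding A4. So (A2, A7)⁺ = {A2, A4, A7}.
The closure contains neither all of R1 = {A2, A5, A6, A7} nor all of R2 = {A1, A2, A3, A4, A7}, so the common attributes are not a superkey of either fragment. The join is lossy.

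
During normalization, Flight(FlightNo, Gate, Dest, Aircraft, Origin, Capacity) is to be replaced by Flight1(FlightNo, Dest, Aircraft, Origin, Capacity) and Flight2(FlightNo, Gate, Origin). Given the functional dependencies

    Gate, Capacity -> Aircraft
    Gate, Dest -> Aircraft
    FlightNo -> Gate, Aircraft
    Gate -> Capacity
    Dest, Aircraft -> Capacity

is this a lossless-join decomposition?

Yes

Common attributes: Flight1 ∩ Flight2 = {FlightNo, Origin}.
Closure of {FlightNo, Origin}: FlightNo → Gate, Aircraft applies, adding Gate, Aircraft; Gate → Capacity applies, adding Capacity. So (FlightNo, Origin)⁺ = {FlightNo, Gate, Aircraft, Origin, Capacity}.
This closure contains every attribute of Flight2, so Flight1 ∩ Flight2 → Flight2. The join is lossless.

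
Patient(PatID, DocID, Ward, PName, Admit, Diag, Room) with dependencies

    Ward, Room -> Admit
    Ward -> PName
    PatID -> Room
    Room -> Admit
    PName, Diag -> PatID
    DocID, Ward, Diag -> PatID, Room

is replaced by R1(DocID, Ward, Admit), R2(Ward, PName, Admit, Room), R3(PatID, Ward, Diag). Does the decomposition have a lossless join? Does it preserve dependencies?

lossy and not dependency-preserving

Lossless test (chase): Rows 1 and 2 agree on Ward; apply Ward→PName and equate their PName entries. Rows 1 and 3 agree on Ward; apply Ward→PName and equate their PName entries. No row becomes fully distinguished — the join is lossy.
Dependency preservation: the restricted closure of {PatID} across the fragments never reaches {Room}, so PatID → Room cannot be enforced without a join — not preserved.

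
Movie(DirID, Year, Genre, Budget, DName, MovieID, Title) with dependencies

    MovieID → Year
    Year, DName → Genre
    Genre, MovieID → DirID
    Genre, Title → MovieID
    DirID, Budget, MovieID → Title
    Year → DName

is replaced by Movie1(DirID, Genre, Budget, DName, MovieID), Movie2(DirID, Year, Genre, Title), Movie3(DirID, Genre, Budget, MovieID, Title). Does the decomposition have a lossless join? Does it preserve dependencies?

Lossless test (chase): Rows 1 and 3 agree on MovieID; apply MovieID→Year and equate their Year entries. Rows 2 and 3 agree on Genre, Title; apply Genre, Title→MovieID and equate their MovieID entries. Rows 1 and 3 agree on DirID, Budget, MovieID; apply DirID, Budget, MovieID→Title and equate their Title entries. Rows 1 and 3 agree on Year; apply Year→DName and equate their DName entries. Rows 1 and 2 agree on MovieID; apply MovieID→Year and equate their Year entries. Rows 1 and 2 agree on Year; apply Year→DName and equate their DName entries. Row 1 is now all distinguished symbols — the join is lossless.
Dependency preservation: the restricted closure of {MovieID} across the fragments never reaches {Year}, so MovieID → Year cannot be enforced without a join — not preserved.

lossless but not dependency-preserving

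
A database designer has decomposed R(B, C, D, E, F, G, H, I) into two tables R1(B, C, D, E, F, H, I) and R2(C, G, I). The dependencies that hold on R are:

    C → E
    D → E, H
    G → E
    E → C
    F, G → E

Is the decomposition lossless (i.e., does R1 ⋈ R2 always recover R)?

Common attributes: R1 ∩ R2 = {C, I}.
Closure of {C, I}: C → E applies, adding E. So (C, I)⁺ = {C, E, I}.
The closure contains neither all of R1 = {B, C, D, E, F, H, I} nor all of R2 = {C, G, I}, so the common attributes are not a superkey of either fragment. The join is lossy.

No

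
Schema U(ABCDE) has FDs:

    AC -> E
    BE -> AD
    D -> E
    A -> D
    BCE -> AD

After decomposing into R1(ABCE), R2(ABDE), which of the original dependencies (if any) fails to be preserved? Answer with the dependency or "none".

none

AC → E lies within R1.
BE → AD lies within R2.
D → E lies within R2.
A → D lies within R2.
BCE → AD: restricted closure across fragments reaches AD.
Every dependency is enforceable on the fragments, so the decomposition is dependency-preserving.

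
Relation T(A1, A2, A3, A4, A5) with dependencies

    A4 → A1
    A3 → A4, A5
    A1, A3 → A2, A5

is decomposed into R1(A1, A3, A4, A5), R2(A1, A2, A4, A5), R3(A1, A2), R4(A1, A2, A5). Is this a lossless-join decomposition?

No

Chase test. Columns are A1, A2, A3, A4, A5; row i has aⱼ where attribute j ∈ Ri, else bᵢⱼ.
Initial tableau (one row per fragment):
  row 1: a1 b12 a3 a4 a5
  row 2: a1 a2 b23 a4 a5
  row 3: a1 a2 b33 b34 b35
  row 4: a1 a2 b43 b44 a5
No row becomes fully distinguished — the join is lossy.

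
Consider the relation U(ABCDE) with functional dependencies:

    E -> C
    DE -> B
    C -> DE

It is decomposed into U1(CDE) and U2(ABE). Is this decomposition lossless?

Yes

Common attributes: U1 ∩ U2 = {E}.
Closure of {E}: E → C applies, adding C; C → DE applies, adding D; DE → B applies, adding B. So (E)⁺ = {BCDE}.
This closure contains every attribute of U1, so U1 ∩ U2 → U1. The join is lossless.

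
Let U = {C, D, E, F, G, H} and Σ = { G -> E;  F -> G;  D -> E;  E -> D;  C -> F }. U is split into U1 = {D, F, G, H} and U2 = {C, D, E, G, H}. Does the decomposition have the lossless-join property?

Common attributes: U1 ∩ U2 = {D, G, H}.
Closure of {D, G, H}: G → E applies, adding E. So (D, G, H)⁺ = {D, E, G, H}.
The closure contains neither all of U1 = {D, F, G, H} nor all of U2 = {C, D, E, G, H}, so the common attributes are not a superkey of either fragment. The join is lossy.

No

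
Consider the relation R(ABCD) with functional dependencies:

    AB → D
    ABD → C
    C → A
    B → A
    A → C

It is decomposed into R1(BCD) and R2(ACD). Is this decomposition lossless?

Yes

Common attributes: R1 ∩ R2 = {CD}.
Closure of {CD}: C → A applies, adding A. So (CD)⁺ = {ACD}.
This closure contains every attribute of R2, so R1 ∩ R2 → R2. The join is lossless.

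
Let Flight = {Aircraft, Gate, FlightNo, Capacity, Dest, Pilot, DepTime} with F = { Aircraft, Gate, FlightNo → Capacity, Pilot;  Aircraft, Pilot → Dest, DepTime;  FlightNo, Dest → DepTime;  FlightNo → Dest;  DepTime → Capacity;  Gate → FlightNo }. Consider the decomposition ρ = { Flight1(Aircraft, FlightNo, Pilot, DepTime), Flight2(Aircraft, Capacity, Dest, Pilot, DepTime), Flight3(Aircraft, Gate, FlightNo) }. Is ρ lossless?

No

Chase test. Columns are Aircraft, Gate, FlightNo, Capacity, Dest, Pilot, DepTime; row i has aⱼ where attribute j ∈ Flighti, else bᵢⱼ.
Initial tableau (one row per fragment):
  row 1: a1 b12 a3 b14 b15 a6 a7
  row 2: a1 b22 b23 a4 a5 a6 a7
  row 3: a1 a2 a3 b34 b35 b36 b37
Rows 1 and 2 agree on Aircraft, Pilot; apply Aircraft, Pilot→Dest, DepTime and equate their Dest, DepTime entries.
Rows 1 and 3 agree on FlightNo; apply FlightNo→Dest and equate their Dest entries.
Rows 1 and 2 agree on DepTime; apply DepTime→Capacity and equate their Capacity entries.
Rows 1 and 3 agree on FlightNo, Dest; apply FlightNo, Dest→DepTime and equate their DepTime entries.
Rows 1 and 3 agree on DepTime; apply DepTime→Capacity and equate their Capacity entries.
No row becomes fully distinguished — the join is lossy.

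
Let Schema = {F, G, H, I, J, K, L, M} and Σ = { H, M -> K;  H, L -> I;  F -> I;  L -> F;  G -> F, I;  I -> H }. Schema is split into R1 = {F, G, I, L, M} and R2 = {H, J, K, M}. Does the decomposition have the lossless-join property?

No

Common attributes: R1 ∩ R2 = {M}.
No dependency enlarges {M}, so (M)⁺ = {M}.
The closure contains neither all of R1 = {F, G, I, L, M} nor all of R2 = {H, J, K, M}, so the common attributes are not a superkey of either fragment. The join is lossy.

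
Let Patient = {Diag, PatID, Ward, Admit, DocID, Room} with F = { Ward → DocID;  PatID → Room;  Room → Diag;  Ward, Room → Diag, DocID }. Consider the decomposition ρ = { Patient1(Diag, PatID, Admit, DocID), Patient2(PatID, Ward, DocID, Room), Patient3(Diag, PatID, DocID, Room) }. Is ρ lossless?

Chase test. Columns are Diag, PatID, Ward, Admit, DocID, Room; row i has aⱼ where attribute j ∈ Patienti, else bᵢⱼ.
Initial tableau (one row per fragment):
  row 1: a1 a2 b13 a4 a5 b16
  row 2: b21 a2 a3 b24 a5 a6
  row 3: a1 a2 b33 b34 a5 a6
Rows 1 and 2 agree on PatID; apply PatID→Room and equate their Room entries.
Rows 1 and 2 agree on Room; apply Room→Diag and equate their Diag entries.
No row becomes fully distinguished — the join is lossy.

No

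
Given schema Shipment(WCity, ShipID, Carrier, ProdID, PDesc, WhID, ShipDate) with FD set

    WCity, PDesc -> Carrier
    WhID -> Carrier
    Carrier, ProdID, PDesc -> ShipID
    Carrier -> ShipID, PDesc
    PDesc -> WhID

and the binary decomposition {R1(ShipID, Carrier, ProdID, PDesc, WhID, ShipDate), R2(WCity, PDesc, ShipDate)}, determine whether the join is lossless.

Common attributes: R1 ∩ R2 = {PDesc, ShipDate}.
Closure of {PDesc, ShipDate}: PDesc → WhID applies, adding WhID; WhID → Carrier applies, adding Carrier; Carrier → ShipID, PDesc applies, adding ShipID. So (PDesc, ShipDate)⁺ = {ShipID, Carrier, PDesc, WhID, ShipDate}.
The closure contains neither all of R1 = {ShipID, Carrier, ProdID, PDesc, WhID, ShipDate} nor all of R2 = {WCity, PDesc, ShipDate}, so the common attributes are not a superkey of either fragment. The join is lossy.

No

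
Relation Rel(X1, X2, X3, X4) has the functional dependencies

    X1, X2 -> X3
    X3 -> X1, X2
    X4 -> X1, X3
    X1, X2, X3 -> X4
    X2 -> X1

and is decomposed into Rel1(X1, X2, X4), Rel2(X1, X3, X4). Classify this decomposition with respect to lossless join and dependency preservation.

Lossless test: (X1, X4)⁺ = {X1, X2, X3, X4}, which contains all of one fragment — lossless.
Dependency preservation: X1, X2 → X3; X3 → X1, X2; X1, X2, X3 → X4 are not contained in any single fragment, but the restricted closure of each left-hand side across the fragments still reaches the right-hand side; the remaining FDs each lie inside some fragment. All dependencies are preserved.

lossless and dependency-preserving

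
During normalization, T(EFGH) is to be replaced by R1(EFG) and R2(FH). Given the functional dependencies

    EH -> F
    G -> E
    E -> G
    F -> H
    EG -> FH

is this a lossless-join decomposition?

Common attributes: R1 ∩ R2 = {F}.
Closure of {F}: F → H applies, adding H. So (F)⁺ = {FH}.
This closure contains every attribute of R2, so R1 ∩ R2 → R2. The join is lossless.

Yes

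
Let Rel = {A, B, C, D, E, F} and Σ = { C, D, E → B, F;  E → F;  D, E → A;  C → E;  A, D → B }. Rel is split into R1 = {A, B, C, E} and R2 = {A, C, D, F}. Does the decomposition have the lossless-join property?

No

Common attributes: R1 ∩ R2 = {A, C}.
Closure of {A, C}: C → E applies, adding E; E → F applies, adding F. So (A, C)⁺ = {A, C, E, F}.
The closure contains neither all of R1 = {A, B, C, E} nor all of R2 = {A, C, D, F}, so the common attributes are not a superkey of either fragment. The join is lossy.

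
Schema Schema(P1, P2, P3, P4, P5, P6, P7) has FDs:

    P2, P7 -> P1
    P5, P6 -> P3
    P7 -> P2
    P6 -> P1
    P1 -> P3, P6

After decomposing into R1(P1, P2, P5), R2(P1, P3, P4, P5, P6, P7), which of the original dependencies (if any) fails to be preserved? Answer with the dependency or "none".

Check P7 → P2: no single fragment contains all of {P2, P7}, and the restricted closure of {P7} across the fragments never reaches {P2}.
P2, P7 → P1 is preserved.
P5, P6 → P3 is preserved.
P6 → P1 is preserved.
P1 → P3, P6 is preserved.

P7 -> P2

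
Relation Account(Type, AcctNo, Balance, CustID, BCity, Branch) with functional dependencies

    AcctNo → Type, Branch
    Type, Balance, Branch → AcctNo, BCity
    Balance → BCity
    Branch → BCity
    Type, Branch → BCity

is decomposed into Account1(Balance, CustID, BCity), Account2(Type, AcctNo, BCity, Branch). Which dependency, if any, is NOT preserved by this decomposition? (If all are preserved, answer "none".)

Type, Balance, Branch → AcctNo, BCity

Check Type, Balance, Branch → AcctNo, BCity: no single fragment contains all of {Type, AcctNo, Balance, BCity, Branch}, and the restricted closure of {Type, Balance, Branch} across the fragments never reaches {AcctNo, BCity}.
AcctNo → Type, Branch is preserved.
Balance → BCity is preserved.
Branch → BCity is preserved.
Type, Branch → BCity is preserved.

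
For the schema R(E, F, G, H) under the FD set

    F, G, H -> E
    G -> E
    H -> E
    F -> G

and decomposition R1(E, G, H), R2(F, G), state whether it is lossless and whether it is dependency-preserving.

Lossless test: (G)⁺ = {E, G}, which is a superkey of neither fragment — lossy.
Dependency preservation: F, G, H → E is not contained in any single fragment, but the restricted closure of its left-hand side across the fragments still reaches the right-hand side; the remaining FDs each lie inside some fragment. All dependencies are preserved.

lossy but dependency-preserving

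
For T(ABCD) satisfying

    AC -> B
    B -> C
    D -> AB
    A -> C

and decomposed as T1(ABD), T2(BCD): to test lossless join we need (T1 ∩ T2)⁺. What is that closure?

T1 ∩ T2 = {BD}.
B → C applies, adding C
D → AB applies, adding A
Closure: {ABCD}.

ABCD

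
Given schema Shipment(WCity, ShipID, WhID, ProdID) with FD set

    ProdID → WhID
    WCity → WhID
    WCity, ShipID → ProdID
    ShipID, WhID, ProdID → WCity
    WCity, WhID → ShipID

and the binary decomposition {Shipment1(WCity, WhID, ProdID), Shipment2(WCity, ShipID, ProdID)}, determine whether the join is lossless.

Yes

Common attributes: Shipment1 ∩ Shipment2 = {WCity, ProdID}.
Closure of {WCity, ProdID}: ProdID → WhID applies, adding WhID; WCity, WhID → ShipID applies, adding ShipID. So (WCity, ProdID)⁺ = {WCity, ShipID, WhID, ProdID}.
This closure contains every attribute of Shipment1, so Shipment1 ∩ Shipment2 → Shipment1. The join is lossless.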